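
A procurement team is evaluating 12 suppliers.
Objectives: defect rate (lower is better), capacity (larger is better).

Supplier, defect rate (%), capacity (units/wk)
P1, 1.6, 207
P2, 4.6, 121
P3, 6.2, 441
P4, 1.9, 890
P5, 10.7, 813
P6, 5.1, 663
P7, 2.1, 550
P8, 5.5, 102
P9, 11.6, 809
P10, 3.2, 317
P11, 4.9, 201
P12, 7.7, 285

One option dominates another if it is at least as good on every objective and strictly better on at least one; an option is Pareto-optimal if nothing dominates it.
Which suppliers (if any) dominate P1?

none

P2: worse on defect rate (4.6 vs 1.6).
P3: worse on defect rate (6.2 vs 1.6).
P4: worse on defect rate (1.9 vs 1.6).
P5: worse on defect rate (10.7 vs 1.6).
P6: worse on defect rate (5.1 vs 1.6).
P7: worse on defect rate (2.1 vs 1.6).
P8: worse on defect rate (5.5 vs 1.6).
P9: worse on defect rate (11.6 vs 1.6).
P10: worse on defect rate (3.2 vs 1.6).
P11: worse on defect rate (4.9 vs 1.6).
P12: worse on defect rate (7.7 vs 1.6).
No option dominates P1.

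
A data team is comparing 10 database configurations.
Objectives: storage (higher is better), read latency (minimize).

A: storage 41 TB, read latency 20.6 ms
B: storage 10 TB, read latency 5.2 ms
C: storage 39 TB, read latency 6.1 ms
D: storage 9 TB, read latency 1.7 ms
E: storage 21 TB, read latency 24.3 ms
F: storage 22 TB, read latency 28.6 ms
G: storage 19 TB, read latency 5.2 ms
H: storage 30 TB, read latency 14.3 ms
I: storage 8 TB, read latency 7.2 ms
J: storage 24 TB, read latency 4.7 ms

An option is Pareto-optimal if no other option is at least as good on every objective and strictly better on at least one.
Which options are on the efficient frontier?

A, C, D, J

A: not dominated (best storage).
B: dominated by G (storage 19≥10, read latency 5.2≤5.2).
C: not dominated.
D: not dominated (best read latency).
E: dominated by A (storage 41≥21, read latency 20.6≤24.3).
F: dominated by A (storage 41≥22, read latency 20.6≤28.6).
G: dominated by J (storage 24≥19, read latency 4.7≤5.2).
H: dominated by C (storage 39≥30, read latency 6.1≤14.3).
I: dominated by B (storage 10≥8, read latency 5.2≤7.2).
J: not dominated.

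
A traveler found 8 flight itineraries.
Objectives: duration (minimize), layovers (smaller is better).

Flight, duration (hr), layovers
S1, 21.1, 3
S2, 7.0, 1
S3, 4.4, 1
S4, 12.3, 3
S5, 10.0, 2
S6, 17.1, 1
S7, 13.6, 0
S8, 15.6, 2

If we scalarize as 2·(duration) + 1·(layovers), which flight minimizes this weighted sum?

S3

S1: 2·21.1 + 1·3 = 45.2
S2: 2·7.0 + 1·1 = 15.0
S3: 2·4.4 + 1·1 = 9.8
S4: 2·12.3 + 1·3 = 27.6
S5: 2·10.0 + 1·2 = 22.0
S6: 2·17.1 + 1·1 = 35.2
S7: 2·13.6 + 1·0 = 27.2
S8: 2·15.6 + 1·2 = 33.2
Lowest: S3 at 9.8.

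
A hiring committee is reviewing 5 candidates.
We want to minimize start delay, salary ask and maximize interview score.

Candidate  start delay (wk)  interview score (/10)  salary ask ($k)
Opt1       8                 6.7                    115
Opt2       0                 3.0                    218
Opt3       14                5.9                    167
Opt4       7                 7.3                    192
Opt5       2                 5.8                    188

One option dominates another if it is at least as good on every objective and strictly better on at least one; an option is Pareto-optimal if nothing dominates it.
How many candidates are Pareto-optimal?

Opt1: not dominated (best salary ask).
Opt2: not dominated (best start delay).
Opt3: dominated by Opt1 (start delay 8≤14, interview score 6.7≥5.9, salary ask 115≤167).
Opt4: not dominated (best interview score).
Opt5: not dominated.
Pareto-optimal: Opt1, Opt2, Opt4, Opt5 → 4.

4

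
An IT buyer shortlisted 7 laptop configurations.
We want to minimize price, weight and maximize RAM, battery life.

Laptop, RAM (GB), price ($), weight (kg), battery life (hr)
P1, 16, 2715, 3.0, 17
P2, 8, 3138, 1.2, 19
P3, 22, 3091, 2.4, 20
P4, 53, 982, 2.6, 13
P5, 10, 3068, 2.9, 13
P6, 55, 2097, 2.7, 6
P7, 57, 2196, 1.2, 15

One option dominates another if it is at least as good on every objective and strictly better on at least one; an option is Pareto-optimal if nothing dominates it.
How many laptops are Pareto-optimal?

6

P1: not dominated.
P2: not dominated.
P3: not dominated (best battery life).
P4: not dominated (best price).
P5: dominated by P4 (RAM 53≥10, price 982≤3068, weight 2.6≤2.9, battery life 13≥13).
P6: not dominated.
P7: not dominated (best RAM).
Pareto-optimal: P1, P2, P3, P4, P6, P7 → 6.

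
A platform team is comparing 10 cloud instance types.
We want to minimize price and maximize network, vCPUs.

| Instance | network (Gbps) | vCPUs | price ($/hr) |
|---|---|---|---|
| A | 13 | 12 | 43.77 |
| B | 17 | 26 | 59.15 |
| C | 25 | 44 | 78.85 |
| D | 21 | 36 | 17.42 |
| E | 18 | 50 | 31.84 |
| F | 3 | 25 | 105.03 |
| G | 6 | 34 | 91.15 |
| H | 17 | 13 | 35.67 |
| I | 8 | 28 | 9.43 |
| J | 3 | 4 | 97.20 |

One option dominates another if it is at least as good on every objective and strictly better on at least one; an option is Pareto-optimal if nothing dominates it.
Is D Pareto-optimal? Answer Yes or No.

Yes

A: worse on network (13 vs 21).
B: worse on network (17 vs 21).
C: worse on price (78.85 vs 17.42).
E: worse on network (18 vs 21).
F: worse on network (3 vs 21).
G: worse on network (6 vs 21).
H: worse on network (17 vs 21).
I: worse on network (8 vs 21).
J: worse on network (3 vs 21).
No option is at least as good as D on every objective and strictly better on one.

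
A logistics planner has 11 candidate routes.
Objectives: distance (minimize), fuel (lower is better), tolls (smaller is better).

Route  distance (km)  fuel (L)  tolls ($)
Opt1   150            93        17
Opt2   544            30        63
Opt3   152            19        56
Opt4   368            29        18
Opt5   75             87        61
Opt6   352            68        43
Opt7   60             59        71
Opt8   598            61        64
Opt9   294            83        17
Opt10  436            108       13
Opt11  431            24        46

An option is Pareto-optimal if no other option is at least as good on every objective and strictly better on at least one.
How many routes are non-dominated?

9

Opt1: not dominated.
Opt2: dominated by Opt3 (distance 152≤544, fuel 19≤30, tolls 56≤63).
Opt3: not dominated (best fuel).
Opt4: not dominated.
Opt5: not dominated.
Opt6: not dominated.
Opt7: not dominated (best distance).
Opt8: dominated by Opt2 (distance 544≤598, fuel 30≤61, tolls 63≤64).
Opt9: not dominated.
Opt10: not dominated (best tolls).
Opt11: not dominated.
Pareto-optimal: Opt1, Opt3, Opt4, Opt5, Opt6, Opt7, Opt9, Opt10, Opt11 → 9.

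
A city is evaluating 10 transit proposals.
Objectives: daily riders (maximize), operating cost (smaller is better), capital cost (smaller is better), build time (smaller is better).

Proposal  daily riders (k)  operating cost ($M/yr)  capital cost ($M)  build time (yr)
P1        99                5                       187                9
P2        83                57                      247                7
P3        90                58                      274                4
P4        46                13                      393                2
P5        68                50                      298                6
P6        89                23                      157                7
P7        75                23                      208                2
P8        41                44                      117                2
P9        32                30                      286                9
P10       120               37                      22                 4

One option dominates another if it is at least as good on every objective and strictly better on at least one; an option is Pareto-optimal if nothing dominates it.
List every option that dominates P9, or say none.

P1: daily riders 99≥32, operating cost 5≤30, capital cost 187≤286, build time 9≤9 — dominates P9.
P6: daily riders 89≥32, operating cost 23≤30, capital cost 157≤286, build time 7≤9 — dominates P9.
P7: daily riders 75≥32, operating cost 23≤30, capital cost 208≤286, build time 2≤9 — dominates P9.
Others (P2, P3, P4, P5, P8, P10) are each worse than P9 on at least one objective.

P1, P6, P7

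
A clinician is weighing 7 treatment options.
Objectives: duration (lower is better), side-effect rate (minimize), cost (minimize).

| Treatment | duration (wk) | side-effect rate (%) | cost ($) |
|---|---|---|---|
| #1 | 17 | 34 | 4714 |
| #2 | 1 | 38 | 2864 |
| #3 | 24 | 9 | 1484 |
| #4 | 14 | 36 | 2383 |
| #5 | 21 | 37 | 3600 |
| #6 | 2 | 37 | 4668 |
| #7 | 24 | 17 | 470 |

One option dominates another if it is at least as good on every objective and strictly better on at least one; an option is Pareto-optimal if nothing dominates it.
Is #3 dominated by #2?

#2 vs #3: #2 is worse on side-effect rate (38 vs 9), so it does not dominate #3.

No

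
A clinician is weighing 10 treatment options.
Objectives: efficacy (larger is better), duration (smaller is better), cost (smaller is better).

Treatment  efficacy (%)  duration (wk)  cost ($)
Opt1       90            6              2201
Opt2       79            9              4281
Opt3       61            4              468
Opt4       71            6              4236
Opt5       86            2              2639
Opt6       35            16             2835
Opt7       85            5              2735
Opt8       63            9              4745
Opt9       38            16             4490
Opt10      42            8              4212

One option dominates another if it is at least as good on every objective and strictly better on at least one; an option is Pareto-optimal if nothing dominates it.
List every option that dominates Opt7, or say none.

Opt5: efficacy 86≥85, duration 2≤5, cost 2639≤2735 — dominates Opt7.
Others (Opt1, Opt2, Opt3, Opt4, Opt6, Opt8, Opt9, Opt10) are each worse than Opt7 on at least one objective.

Opt5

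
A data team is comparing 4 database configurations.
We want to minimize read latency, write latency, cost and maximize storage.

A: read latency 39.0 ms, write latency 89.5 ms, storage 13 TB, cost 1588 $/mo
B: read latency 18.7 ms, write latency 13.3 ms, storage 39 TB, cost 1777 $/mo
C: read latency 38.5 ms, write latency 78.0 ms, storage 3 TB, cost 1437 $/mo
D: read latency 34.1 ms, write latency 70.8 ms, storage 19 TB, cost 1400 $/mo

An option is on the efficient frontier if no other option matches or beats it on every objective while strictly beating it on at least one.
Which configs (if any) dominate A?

D

D: read latency 34.1≤39.0, write latency 70.8≤89.5, storage 19≥13, cost 1400≤1588 — dominates A.
Others (B, C) are each worse than A on at least one objective.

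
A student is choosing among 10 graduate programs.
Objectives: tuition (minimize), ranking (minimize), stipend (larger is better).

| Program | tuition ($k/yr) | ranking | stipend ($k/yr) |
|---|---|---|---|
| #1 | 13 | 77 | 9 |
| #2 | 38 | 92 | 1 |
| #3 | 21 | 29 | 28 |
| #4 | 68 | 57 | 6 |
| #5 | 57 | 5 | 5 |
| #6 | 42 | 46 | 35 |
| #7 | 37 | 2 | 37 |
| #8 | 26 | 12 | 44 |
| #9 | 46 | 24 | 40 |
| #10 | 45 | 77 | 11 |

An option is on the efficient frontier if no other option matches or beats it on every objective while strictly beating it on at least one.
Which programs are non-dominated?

#1, #3, #7, #8

#1: not dominated (best tuition).
#2: dominated by #1 (tuition 13≤38, ranking 77≤92, stipend 9≥1).
#3: not dominated.
#4: dominated by #3 (tuition 21≤68, ranking 29≤57, stipend 28≥6).
#5: dominated by #7 (tuition 37≤57, ranking 2≤5, stipend 37≥5).
#6: dominated by #7 (tuition 37≤42, ranking 2≤46, stipend 37≥35).
#7: not dominated (best ranking).
#8: not dominated (best stipend).
#9: dominated by #8 (tuition 26≤46, ranking 12≤24, stipend 44≥40).
#10: dominated by #3 (tuition 21≤45, ranking 29≤77, stipend 28≥11).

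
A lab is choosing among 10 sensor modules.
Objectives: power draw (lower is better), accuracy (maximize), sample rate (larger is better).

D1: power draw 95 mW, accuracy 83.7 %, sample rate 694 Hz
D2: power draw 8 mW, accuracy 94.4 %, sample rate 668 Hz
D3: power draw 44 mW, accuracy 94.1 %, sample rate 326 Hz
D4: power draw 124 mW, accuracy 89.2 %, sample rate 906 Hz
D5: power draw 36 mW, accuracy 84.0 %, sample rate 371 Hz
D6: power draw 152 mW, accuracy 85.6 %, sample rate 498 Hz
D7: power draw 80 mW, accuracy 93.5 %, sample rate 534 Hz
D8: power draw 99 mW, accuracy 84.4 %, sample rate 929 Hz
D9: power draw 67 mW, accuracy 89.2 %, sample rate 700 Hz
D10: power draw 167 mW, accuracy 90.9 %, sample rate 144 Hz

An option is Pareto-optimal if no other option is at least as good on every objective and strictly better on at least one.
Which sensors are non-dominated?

D2, D4, D8, D9

D1: dominated by D9 (power draw 67≤95, accuracy 89.2≥83.7, sample rate 700≥694).
D2: not dominated (best power draw).
D3: dominated by D2 (power draw 8≤44, accuracy 94.4≥94.1, sample rate 668≥326).
D4: not dominated.
D5: dominated by D2 (power draw 8≤36, accuracy 94.4≥84.0, sample rate 668≥371).
D6: dominated by D2 (power draw 8≤152, accuracy 94.4≥85.6, sample rate 668≥498).
D7: dominated by D2 (power draw 8≤80, accuracy 94.4≥93.5, sample rate 668≥534).
D8: not dominated (best sample rate).
D9: not dominated.
D10: dominated by D2 (power draw 8≤167, accuracy 94.4≥90.9, sample rate 668≥144).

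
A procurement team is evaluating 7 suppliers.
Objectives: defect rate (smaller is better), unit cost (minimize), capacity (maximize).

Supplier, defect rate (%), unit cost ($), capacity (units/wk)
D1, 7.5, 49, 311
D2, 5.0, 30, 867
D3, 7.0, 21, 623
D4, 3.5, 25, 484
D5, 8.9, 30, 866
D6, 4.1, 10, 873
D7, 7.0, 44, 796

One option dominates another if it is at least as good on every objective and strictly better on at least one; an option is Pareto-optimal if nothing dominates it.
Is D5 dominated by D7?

D7 vs D5: D7 is worse on unit cost (44 vs 30), so it does not dominate D5.

No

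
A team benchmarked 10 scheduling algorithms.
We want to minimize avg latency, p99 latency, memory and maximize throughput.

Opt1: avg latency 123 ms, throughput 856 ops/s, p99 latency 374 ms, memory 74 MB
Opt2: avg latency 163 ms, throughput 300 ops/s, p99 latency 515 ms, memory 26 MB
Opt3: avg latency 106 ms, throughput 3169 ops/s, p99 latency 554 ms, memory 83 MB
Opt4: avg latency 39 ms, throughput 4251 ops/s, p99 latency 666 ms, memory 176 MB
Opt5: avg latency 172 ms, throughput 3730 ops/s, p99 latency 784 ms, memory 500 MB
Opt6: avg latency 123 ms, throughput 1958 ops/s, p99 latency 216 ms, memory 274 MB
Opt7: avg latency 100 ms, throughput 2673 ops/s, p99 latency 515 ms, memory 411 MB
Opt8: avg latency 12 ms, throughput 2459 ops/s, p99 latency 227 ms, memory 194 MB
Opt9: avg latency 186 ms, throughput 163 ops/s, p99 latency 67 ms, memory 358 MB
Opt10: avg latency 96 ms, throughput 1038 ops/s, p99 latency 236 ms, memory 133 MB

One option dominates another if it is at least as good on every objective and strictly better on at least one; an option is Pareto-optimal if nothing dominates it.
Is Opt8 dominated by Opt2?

Opt2 vs Opt8: Opt2 is worse on avg latency (163 vs 12), so it does not dominate Opt8.

No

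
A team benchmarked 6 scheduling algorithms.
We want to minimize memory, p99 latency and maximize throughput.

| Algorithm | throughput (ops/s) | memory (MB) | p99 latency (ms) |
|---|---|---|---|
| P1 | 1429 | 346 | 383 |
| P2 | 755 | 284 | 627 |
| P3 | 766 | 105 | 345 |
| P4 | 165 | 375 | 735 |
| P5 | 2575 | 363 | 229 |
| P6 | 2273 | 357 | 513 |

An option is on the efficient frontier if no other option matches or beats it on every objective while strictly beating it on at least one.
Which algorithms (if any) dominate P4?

P1, P2, P3, P5, P6

P1: throughput 1429≥165, memory 346≤375, p99 latency 383≤735 — dominates P4.
P2: throughput 755≥165, memory 284≤375, p99 latency 627≤735 — dominates P4.
P3: throughput 766≥165, memory 105≤375, p99 latency 345≤735 — dominates P4.
P5: throughput 2575≥165, memory 363≤375, p99 latency 229≤735 — dominates P4.
P6: throughput 2273≥165, memory 357≤375, p99 latency 513≤735 — dominates P4.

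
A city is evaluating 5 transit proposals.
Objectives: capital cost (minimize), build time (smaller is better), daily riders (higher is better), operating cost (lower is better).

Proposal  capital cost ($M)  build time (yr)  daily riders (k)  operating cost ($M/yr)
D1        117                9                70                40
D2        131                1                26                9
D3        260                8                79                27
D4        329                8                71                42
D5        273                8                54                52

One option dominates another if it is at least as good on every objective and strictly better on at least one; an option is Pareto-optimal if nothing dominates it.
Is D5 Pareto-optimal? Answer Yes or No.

No

D3 vs D5: capital cost 260≤273, build time 8≤8, daily riders 79≥54, operating cost 27≤52 — D3 is at least as good on every objective and strictly better on at least one, so D3 dominates D5.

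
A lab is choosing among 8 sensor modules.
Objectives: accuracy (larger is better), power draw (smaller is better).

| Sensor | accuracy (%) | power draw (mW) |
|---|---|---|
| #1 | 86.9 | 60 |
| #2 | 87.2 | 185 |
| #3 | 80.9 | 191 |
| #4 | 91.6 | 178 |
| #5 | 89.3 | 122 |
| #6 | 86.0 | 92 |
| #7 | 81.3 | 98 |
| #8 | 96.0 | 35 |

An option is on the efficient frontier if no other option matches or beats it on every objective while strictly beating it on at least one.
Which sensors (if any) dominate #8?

none

#1: worse on accuracy (86.9 vs 96.0).
#2: worse on accuracy (87.2 vs 96.0).
#3: worse on accuracy (80.9 vs 96.0).
#4: worse on accuracy (91.6 vs 96.0).
#5: worse on accuracy (89.3 vs 96.0).
#6: worse on accuracy (86.0 vs 96.0).
#7: worse on accuracy (81.3 vs 96.0).
No option dominates #8.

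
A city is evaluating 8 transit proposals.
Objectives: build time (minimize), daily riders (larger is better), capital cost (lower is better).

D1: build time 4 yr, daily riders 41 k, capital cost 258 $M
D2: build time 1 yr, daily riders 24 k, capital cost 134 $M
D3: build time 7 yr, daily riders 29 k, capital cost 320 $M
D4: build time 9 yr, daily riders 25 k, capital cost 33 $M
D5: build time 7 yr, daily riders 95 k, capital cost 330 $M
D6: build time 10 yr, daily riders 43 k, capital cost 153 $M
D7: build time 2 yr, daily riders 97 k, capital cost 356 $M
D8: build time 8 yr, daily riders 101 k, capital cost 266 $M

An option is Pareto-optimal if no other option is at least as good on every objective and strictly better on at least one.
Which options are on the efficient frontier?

D1: not dominated.
D2: not dominated (best build time).
D3: dominated by D1 (build time 4≤7, daily riders 41≥29, capital cost 258≤320).
D4: not dominated (best capital cost).
D5: not dominated.
D6: not dominated.
D7: not dominated.
D8: not dominated (best daily riders).

D1, D2, D4, D5, D6, D7, D8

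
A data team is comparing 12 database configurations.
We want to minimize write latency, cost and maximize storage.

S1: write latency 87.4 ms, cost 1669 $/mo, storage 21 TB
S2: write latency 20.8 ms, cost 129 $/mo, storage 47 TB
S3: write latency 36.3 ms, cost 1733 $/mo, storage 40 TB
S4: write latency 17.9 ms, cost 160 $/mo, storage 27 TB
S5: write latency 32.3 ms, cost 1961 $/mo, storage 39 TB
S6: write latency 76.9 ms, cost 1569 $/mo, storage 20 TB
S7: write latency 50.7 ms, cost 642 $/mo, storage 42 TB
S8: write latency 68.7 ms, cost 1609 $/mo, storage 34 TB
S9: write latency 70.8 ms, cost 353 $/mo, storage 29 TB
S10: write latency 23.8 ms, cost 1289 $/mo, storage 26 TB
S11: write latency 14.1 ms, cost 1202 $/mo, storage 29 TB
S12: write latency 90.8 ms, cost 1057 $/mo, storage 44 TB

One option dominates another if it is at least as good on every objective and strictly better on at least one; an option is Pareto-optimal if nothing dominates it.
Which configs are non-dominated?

S1: dominated by S2 (write latency 20.8≤87.4, cost 129≤1669, storage 47≥21).
S2: not dominated (best cost).
S3: dominated by S2 (write latency 20.8≤36.3, cost 129≤1733, storage 47≥40).
S4: not dominated.
S5: dominated by S2 (write latency 20.8≤32.3, cost 129≤1961, storage 47≥39).
S6: dominated by S2 (write latency 20.8≤76.9, cost 129≤1569, storage 47≥20).
S7: dominated by S2 (write latency 20.8≤50.7, cost 129≤642, storage 47≥42).
S8: dominated by S2 (write latency 20.8≤68.7, cost 129≤1609, storage 47≥34).
S9: dominated by S2 (write latency 20.8≤70.8, cost 129≤353, storage 47≥29).
S10: dominated by S2 (write latency 20.8≤23.8, cost 129≤1289, storage 47≥26).
S11: not dominated (best write latency).
S12: dominated by S2 (write latency 20.8≤90.8, cost 129≤1057, storage 47≥44).

S2, S4, S11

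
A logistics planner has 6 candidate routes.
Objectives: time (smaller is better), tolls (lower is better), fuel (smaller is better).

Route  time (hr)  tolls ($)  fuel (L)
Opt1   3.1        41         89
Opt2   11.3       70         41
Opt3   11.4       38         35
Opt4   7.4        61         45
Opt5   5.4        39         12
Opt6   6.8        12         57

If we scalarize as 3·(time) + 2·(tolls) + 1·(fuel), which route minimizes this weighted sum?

Opt1: 3·3.1 + 2·41 + 1·89 = 180.3
Opt2: 3·11.3 + 2·70 + 1·41 = 214.9
Opt3: 3·11.4 + 2·38 + 1·35 = 145.2
Opt4: 3·7.4 + 2·61 + 1·45 = 189.2
Opt5: 3·5.4 + 2·39 + 1·12 = 106.2
Opt6: 3·6.8 + 2·12 + 1·57 = 101.4
Lowest: Opt6 at 101.4.

Opt6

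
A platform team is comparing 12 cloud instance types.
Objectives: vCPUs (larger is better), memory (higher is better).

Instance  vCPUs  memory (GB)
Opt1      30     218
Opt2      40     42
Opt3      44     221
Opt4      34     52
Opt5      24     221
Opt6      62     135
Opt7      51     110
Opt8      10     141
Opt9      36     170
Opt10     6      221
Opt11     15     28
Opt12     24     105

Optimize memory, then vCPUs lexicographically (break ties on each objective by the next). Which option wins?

First maximize memory: best is 221, kept {Opt3, Opt5, Opt10}.
Then maximize vCPUs: best is 44, kept {Opt3}.

Opt3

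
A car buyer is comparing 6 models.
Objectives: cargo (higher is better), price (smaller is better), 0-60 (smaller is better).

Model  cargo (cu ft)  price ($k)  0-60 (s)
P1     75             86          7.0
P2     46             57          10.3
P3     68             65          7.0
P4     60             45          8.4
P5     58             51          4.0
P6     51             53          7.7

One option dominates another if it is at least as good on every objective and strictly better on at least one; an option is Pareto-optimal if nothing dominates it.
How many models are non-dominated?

P1: not dominated (best cargo).
P2: dominated by P4 (cargo 60≥46, price 45≤57, 0-60 8.4≤10.3).
P3: not dominated.
P4: not dominated (best price).
P5: not dominated (best 0-60).
P6: dominated by P5 (cargo 58≥51, price 51≤53, 0-60 4.0≤7.7).
Pareto-optimal: P1, P3, P4, P5 → 4.

4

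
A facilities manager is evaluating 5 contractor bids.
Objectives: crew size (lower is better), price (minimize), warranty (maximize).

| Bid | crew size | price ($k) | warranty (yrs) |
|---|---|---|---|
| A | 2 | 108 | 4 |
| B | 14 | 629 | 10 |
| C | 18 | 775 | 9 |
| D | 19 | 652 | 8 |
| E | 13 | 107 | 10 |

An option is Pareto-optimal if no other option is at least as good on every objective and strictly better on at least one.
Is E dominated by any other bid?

A: worse on price (108 vs 107).
B: worse on crew size (14 vs 13).
C: worse on crew size (18 vs 13).
D: worse on crew size (19 vs 13).
No option is at least as good as E on every objective and strictly better on one.

No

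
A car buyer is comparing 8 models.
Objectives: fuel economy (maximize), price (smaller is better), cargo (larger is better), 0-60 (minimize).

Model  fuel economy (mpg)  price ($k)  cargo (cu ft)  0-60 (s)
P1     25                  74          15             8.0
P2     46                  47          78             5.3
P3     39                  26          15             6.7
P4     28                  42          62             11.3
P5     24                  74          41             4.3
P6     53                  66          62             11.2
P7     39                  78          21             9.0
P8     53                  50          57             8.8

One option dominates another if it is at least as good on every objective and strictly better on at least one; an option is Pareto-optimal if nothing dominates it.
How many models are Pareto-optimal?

P1: dominated by P2 (fuel economy 46≥25, price 47≤74, cargo 78≥15, 0-60 5.3≤8.0).
P2: not dominated (best cargo).
P3: not dominated (best price).
P4: not dominated.
P5: not dominated (best 0-60).
P6: not dominated.
P7: dominated by P2 (fuel economy 46≥39, price 47≤78, cargo 78≥21, 0-60 5.3≤9.0).
P8: not dominated.
Pareto-optimal: P2, P3, P4, P5, P6, P8 → 6.

6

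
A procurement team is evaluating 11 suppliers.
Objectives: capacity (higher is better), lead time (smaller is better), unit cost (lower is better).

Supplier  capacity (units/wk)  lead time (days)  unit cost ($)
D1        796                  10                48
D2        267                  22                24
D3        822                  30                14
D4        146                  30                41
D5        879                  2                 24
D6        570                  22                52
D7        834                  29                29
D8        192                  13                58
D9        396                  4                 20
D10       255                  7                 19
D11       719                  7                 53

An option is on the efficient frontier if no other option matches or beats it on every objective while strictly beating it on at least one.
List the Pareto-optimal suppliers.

D3, D5, D9, D10

D1: dominated by D5 (capacity 879≥796, lead time 2≤10, unit cost 24≤48).
D2: dominated by D5 (capacity 879≥267, lead time 2≤22, unit cost 24≤24).
D3: not dominated (best unit cost).
D4: dominated by D2 (capacity 267≥146, lead time 22≤30, unit cost 24≤41).
D5: not dominated (best capacity).
D6: dominated by D1 (capacity 796≥570, lead time 10≤22, unit cost 48≤52).
D7: dominated by D5 (capacity 879≥834, lead time 2≤29, unit cost 24≤29).
D8: dominated by D1 (capacity 796≥192, lead time 10≤13, unit cost 48≤58).
D9: not dominated.
D10: not dominated.
D11: dominated by D5 (capacity 879≥719, lead time 2≤7, unit cost 24≤53).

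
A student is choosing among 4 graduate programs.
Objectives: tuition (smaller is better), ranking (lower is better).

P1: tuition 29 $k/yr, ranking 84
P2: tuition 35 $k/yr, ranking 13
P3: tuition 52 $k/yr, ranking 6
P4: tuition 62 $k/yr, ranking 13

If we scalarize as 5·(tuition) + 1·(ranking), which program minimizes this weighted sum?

P2

P1: 5·29 + 1·84 = 229
P2: 5·35 + 1·13 = 188
P3: 5·52 + 1·6 = 266
P4: 5·62 + 1·13 = 323
Lowest: P2 at 188.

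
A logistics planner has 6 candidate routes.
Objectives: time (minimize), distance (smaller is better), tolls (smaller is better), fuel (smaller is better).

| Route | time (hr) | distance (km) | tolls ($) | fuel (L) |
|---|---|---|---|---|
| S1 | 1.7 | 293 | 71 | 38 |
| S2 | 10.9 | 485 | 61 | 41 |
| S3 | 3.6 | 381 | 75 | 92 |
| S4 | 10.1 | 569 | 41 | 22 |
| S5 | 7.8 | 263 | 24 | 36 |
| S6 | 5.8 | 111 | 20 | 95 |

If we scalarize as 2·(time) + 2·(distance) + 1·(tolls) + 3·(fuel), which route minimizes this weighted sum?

S6

S1: 2·1.7 + 2·293 + 1·71 + 3·38 = 774.4
S2: 2·10.9 + 2·485 + 1·61 + 3·41 = 1175.8
S3: 2·3.6 + 2·381 + 1·75 + 3·92 = 1120.2
S4: 2·10.1 + 2·569 + 1·41 + 3·22 = 1265.2
S5: 2·7.8 + 2·263 + 1·24 + 3·36 = 673.6
S6: 2·5.8 + 2·111 + 1·20 + 3·95 = 538.6
Lowest: S6 at 538.6.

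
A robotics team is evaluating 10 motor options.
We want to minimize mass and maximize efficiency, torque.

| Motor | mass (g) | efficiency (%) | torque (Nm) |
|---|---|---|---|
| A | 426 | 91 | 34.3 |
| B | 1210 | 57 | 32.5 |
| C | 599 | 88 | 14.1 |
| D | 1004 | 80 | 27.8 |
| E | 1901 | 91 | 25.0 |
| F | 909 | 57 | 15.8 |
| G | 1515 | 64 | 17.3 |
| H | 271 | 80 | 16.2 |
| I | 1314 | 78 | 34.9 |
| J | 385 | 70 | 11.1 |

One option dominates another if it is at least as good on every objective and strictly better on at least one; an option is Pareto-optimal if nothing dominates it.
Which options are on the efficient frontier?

A, H, I

A: not dominated.
B: dominated by A (mass 426≤1210, efficiency 91≥57, torque 34.3≥32.5).
C: dominated by A (mass 426≤599, efficiency 91≥88, torque 34.3≥14.1).
D: dominated by A (mass 426≤1004, efficiency 91≥80, torque 34.3≥27.8).
E: dominated by A (mass 426≤1901, efficiency 91≥91, torque 34.3≥25.0).
F: dominated by A (mass 426≤909, efficiency 91≥57, torque 34.3≥15.8).
G: dominated by A (mass 426≤1515, efficiency 91≥64, torque 34.3≥17.3).
H: not dominated (best mass).
I: not dominated (best torque).
J: dominated by H (mass 271≤385, efficiency 80≥70, torque 16.2≥11.1).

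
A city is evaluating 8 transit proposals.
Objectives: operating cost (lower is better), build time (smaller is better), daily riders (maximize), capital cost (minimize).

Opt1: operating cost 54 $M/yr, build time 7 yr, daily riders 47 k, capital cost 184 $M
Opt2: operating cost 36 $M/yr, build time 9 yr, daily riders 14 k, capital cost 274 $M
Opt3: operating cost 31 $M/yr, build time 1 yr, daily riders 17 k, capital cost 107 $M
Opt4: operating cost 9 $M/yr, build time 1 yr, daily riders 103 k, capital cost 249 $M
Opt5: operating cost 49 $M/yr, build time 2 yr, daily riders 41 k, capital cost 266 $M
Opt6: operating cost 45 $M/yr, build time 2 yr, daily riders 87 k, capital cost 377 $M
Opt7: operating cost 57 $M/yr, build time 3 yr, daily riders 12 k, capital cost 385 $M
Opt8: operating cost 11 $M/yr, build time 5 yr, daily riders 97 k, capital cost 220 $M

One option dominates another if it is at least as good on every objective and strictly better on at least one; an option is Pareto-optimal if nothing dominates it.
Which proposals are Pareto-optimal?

Opt1, Opt3, Opt4, Opt8

Opt1: not dominated.
Opt2: dominated by Opt3 (operating cost 31≤36, build time 1≤9, daily riders 17≥14, capital cost 107≤274).
Opt3: not dominated (best capital cost).
Opt4: not dominated (best operating cost).
Opt5: dominated by Opt4 (operating cost 9≤49, build time 1≤2, daily riders 103≥41, capital cost 249≤266).
Opt6: dominated by Opt4 (operating cost 9≤45, build time 1≤2, daily riders 103≥87, capital cost 249≤377).
Opt7: dominated by Opt3 (operating cost 31≤57, build time 1≤3, daily riders 17≥12, capital cost 107≤385).
Opt8: not dominated.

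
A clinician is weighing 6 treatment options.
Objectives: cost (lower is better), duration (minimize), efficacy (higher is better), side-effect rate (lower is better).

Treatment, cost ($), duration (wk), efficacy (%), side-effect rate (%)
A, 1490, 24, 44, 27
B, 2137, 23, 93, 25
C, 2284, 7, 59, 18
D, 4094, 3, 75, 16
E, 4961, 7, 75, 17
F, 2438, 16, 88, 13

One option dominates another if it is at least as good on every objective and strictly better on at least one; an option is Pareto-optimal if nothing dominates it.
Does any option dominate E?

Yes

D vs E: cost 4094≤4961, duration 3≤7, efficacy 75≥75, side-effect rate 16≤17 — D is at least as good on every objective and strictly better on at least one, so D dominates E.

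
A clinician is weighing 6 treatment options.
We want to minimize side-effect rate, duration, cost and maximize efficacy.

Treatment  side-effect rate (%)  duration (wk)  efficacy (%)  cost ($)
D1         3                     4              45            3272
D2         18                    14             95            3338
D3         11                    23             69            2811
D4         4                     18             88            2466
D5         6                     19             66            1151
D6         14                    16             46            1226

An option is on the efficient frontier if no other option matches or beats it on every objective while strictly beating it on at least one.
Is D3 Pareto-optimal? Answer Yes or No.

No

D4 vs D3: side-effect rate 4≤11, duration 18≤23, efficacy 88≥69, cost 2466≤2811 — D4 is at least as good on every objective and strictly better on at least one, so D4 dominates D3.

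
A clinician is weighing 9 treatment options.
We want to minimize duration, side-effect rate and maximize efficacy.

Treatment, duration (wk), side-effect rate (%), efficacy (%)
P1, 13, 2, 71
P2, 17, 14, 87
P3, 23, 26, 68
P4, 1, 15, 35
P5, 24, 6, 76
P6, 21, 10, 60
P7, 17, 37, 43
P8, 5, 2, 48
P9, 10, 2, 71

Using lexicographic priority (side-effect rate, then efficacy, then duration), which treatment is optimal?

First minimize side-effect rate: best is 2, kept {P1, P8, P9}.
Then maximize efficacy: best is 71, kept {P1, P9}.
Then minimize duration: best is 10, kept {P9}.

P9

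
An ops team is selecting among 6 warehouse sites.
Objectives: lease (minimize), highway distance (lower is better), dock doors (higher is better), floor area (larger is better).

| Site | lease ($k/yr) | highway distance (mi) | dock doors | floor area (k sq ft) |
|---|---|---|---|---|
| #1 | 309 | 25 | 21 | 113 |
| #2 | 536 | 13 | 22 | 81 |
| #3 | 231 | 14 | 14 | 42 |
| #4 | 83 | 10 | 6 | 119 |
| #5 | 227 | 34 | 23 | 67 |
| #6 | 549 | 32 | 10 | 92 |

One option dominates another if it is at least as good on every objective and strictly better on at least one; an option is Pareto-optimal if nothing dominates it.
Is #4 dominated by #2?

#2 vs #4: #2 is worse on lease (536 vs 83), so it does not dominate #4.

No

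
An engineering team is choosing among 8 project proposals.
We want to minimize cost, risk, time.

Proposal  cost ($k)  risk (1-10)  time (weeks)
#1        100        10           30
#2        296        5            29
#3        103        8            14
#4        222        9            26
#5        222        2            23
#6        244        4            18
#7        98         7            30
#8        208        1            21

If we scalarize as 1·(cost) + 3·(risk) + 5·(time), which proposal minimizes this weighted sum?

#3

#1: 1·100 + 3·10 + 5·30 = 280
#2: 1·296 + 3·5 + 5·29 = 456
#3: 1·103 + 3·8 + 5·14 = 197
#4: 1·222 + 3·9 + 5·26 = 379
#5: 1·222 + 3·2 + 5·23 = 343
#6: 1·244 + 3·4 + 5·18 = 346
#7: 1·98 + 3·7 + 5·30 = 269
#8: 1·208 + 3·1 + 5·21 = 316
Lowest: #3 at 197.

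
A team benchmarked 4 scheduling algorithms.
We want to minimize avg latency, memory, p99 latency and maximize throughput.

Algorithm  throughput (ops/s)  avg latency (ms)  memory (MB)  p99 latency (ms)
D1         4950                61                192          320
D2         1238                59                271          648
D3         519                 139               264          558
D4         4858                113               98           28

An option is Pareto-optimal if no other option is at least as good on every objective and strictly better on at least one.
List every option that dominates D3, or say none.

D1, D4

D1: throughput 4950≥519, avg latency 61≤139, memory 192≤264, p99 latency 320≤558 — dominates D3.
D4: throughput 4858≥519, avg latency 113≤139, memory 98≤264, p99 latency 28≤558 — dominates D3.
Others (D2) are each worse than D3 on at least one objective.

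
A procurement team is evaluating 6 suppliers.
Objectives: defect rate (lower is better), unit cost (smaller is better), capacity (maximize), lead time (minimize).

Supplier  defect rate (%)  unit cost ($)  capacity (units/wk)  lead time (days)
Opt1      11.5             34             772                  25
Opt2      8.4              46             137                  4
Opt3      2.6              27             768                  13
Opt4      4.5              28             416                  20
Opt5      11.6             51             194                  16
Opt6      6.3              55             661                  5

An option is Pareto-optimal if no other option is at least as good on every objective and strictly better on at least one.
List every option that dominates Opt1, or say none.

none

Opt2: worse on unit cost (46 vs 34).
Opt3: worse on capacity (768 vs 772).
Opt4: worse on capacity (416 vs 772).
Opt5: worse on defect rate (11.6 vs 11.5).
Opt6: worse on unit cost (55 vs 34).
No option dominates Opt1.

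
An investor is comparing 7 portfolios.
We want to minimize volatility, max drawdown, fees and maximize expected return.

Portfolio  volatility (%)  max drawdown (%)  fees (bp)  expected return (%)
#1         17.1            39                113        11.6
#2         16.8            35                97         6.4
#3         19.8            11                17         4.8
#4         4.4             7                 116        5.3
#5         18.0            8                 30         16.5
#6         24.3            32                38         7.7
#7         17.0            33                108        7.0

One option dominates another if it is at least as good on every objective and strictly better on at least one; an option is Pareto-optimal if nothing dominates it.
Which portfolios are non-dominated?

#1, #2, #3, #4, #5, #7

#1: not dominated.
#2: not dominated.
#3: not dominated (best fees).
#4: not dominated (best volatility).
#5: not dominated (best expected return).
#6: dominated by #5 (volatility 18.0≤24.3, max drawdown 8≤32, fees 30≤38, expected return 16.5≥7.7).
#7: not dominated.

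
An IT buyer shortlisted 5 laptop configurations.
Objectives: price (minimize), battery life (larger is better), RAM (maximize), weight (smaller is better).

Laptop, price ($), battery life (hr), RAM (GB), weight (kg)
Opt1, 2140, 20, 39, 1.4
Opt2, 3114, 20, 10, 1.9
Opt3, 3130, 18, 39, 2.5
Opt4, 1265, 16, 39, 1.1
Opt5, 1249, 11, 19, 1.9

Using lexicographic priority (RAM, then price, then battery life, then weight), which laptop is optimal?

First maximize RAM: best is 39, kept {Opt1, Opt3, Opt4}.
Then minimize price: best is 1265, kept {Opt4}.

Opt4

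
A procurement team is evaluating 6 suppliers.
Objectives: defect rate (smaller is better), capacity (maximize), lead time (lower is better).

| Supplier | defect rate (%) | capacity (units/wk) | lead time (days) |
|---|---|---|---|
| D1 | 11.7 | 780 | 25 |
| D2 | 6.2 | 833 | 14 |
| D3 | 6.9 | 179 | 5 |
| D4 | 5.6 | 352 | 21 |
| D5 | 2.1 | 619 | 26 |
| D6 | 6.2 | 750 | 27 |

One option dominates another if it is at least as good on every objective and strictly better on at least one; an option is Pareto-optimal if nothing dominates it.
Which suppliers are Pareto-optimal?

D2, D3, D4, D5

D1: dominated by D2 (defect rate 6.2≤11.7, capacity 833≥780, lead time 14≤25).
D2: not dominated (best capacity).
D3: not dominated (best lead time).
D4: not dominated.
D5: not dominated (best defect rate).
D6: dominated by D2 (defect rate 6.2≤6.2, capacity 833≥750, lead time 14≤27).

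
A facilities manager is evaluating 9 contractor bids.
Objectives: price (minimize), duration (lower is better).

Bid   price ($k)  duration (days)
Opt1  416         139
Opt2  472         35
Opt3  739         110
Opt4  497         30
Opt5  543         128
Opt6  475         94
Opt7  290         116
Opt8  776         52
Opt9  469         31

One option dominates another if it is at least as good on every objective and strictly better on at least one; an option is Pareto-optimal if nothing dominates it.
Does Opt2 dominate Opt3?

Opt2 vs Opt3: price 472≤739, duration 35≤110 — Opt2 is at least as good on every objective with at least one strict improvement.

Yes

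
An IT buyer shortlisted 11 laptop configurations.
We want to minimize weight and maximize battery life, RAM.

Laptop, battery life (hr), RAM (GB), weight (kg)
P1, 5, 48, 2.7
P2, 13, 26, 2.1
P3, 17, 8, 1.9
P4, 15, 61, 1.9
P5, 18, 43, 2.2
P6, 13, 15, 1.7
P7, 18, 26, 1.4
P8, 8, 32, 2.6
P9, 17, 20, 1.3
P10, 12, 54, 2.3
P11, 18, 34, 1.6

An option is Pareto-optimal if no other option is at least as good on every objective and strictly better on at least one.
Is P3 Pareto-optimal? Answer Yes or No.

No

P7 vs P3: battery life 18≥17, RAM 26≥8, weight 1.4≤1.9 — P7 is at least as good on every objective and strictly better on at least one, so P7 dominates P3.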